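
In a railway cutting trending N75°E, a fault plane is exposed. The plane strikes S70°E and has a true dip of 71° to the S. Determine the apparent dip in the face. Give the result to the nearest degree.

The section lies 35° from the strike.
tan α = tan 71° × sin 35° = 2.9042 × 0.5736 = 1.6658
α = arctan(1.6658) = 59.02°

59°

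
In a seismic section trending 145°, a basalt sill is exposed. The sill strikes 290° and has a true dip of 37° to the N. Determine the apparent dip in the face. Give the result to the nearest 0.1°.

The strike is 290° and the section trends 145°; the acute angle between them is β = 35°.
tan(apparent dip) = tan 37° · sin 35° = 0.4322
α = arctan(0.4322) = 23.38°

23.4°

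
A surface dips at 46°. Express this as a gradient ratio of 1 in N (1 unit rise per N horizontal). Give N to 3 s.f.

1 : N means tan θ = 1/N, so N = 1/tan 46° = 1/1.0355

1 in 0.966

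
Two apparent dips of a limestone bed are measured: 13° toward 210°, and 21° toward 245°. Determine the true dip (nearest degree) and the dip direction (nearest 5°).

Represent each trace as a vector plunging at its apparent dip toward its trend (east-north-up frame): v₁ = (-0.487, -0.844, -0.225), v₂ = (-0.846, -0.395, -0.358).
n = v₁ × v₂ = (-0.214, -0.016, 0.522) (taken with n_z > 0).
Dip δ = arctan(|n_h|/n_z) = arctan(0.214/0.522) = 22.3°.
The horizontal component of n points toward azimuth atan2(n_x, n_y) = 266°, the dip direction.

true dip 22°, dip direction 265°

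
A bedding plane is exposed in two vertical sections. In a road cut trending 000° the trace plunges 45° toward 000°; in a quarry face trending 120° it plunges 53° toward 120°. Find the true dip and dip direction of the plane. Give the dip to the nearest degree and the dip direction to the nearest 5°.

true dip 67°, dip direction 065°

The two traces are lines in the plane: v₁ = (sin 0°·cos 45°, cos 0°·cos 45°, −sin 45°), v₂ = (sin 120°·cos 53°, cos 120°·cos 53°, −sin 53°).
The plane normal is n = v₁ × v₂ ∝ (0.777, 0.369, 0.369).
Dip δ = arctan(|n_h|/n_z) = arctan(0.860/0.369) = 66.8°.
Dip direction = azimuth of (n_x, n_y) = atan2(0.777, 0.369) = 65°.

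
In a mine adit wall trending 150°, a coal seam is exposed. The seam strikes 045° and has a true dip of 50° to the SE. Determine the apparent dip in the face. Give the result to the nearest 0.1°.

The section lies 75° from the strike.
tan α = tan 50° × sin 75° = 1.1918 × 0.9659 = 1.1511
apparent dip = arctan 1.1511 = 49.02°

49.0°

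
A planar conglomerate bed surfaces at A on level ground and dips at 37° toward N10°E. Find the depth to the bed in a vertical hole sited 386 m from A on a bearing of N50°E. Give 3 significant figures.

223 m

The hole lies 40° from the dip direction, so the down-dip offset is 386 × cos 40° = 295.69 m.
Depth = down-dip offset × tan(dip) = 295.69 × tan 37° = 295.69 × 0.7536
Depth = 222.82 m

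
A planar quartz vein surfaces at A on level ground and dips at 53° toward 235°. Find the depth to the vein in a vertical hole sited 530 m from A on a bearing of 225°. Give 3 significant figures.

The hole lies 10° from the dip direction, so the down-dip offset is 530 × cos 10° = 521.95 m.
Depth = down-dip offset × tan(dip) = 521.95 × tan 53° = 521.95 × 1.3270
Depth = 692.65 m

693 m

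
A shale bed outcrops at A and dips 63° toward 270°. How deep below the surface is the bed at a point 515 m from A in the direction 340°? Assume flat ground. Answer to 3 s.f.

346 m

The hole lies 70° from the dip direction, so the down-dip offset is 515 × cos 70° = 176.14 m.
Depth = down-dip offset × tan(dip) = 176.14 × tan 63° = 176.14 × 1.9626
Depth = 345.69 m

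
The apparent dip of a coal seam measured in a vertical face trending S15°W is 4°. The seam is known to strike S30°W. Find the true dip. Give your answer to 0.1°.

15.1°

The section is 15° from the strike.
tan δ = tan α / sin β = tan 4° / sin 15° = 0.0699 / 0.2588 = 0.2702
true dip = arctan 0.2702 = 15.12°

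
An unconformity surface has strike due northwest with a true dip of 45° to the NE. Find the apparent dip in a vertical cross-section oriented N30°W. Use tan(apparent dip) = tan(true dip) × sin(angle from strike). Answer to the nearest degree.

15°

The strike is due northwest and the section trends N30°W; the acute angle between them is β = 15°.
tan α = tan 45° × sin 15° = 1.0000 × 0.2588 = 0.2588
apparent dip = arctan 0.2588 = 14.51°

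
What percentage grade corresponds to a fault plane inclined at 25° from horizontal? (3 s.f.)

grade % = 100 × tan 25° = 100 × 0.4663

46.6%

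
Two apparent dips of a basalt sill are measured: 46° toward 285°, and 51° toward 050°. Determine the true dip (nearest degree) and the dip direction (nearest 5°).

The two traces are lines in the plane: v₁ = (sin 285°·cos 46°, cos 285°·cos 46°, −sin 46°), v₂ = (sin 50°·cos 51°, cos 50°·cos 51°, −sin 51°).
The plane normal is n = v₁ × v₂ ∝ (-0.151, 0.868, 0.358).
tan δ = √(n_x²+n_y²)/n_z = 0.881/0.358, so δ = 67.9°.
The horizontal component of n points toward azimuth atan2(n_x, n_y) = 350°, the dip direction.

true dip 68°, dip direction 350°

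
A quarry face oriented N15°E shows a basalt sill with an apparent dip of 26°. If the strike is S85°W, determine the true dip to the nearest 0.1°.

27.4°

The section is 70° from the strike.
tan(true dip) = tan 26° / sin 70° = 0.5190
true dip = arctan 0.5190 = 27.43°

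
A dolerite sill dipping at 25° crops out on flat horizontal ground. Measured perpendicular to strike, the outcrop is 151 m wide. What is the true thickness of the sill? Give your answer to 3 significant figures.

True thickness t = w · sin(dip) = 151 × sin 25°
t = 151 × 0.4226 = 63.815 m

63.8 m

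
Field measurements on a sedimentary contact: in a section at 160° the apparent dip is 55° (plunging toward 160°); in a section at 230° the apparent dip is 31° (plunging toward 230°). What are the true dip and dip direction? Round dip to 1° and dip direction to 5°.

The two traces are lines in the plane: v₁ = (sin 160°·cos 55°, cos 160°·cos 55°, −sin 55°), v₂ = (sin 230°·cos 31°, cos 230°·cos 31°, −sin 31°).
n = v₁ × v₂ = (0.174, -0.639, 0.462) (taken with n_z > 0).
True dip = arccos(n_z / |n|) = arccos(0.5722) = 55.1°.
Dip direction = azimuth of (n_x, n_y) = atan2(0.174, -0.639) = 165°.

true dip 55°, dip direction 165°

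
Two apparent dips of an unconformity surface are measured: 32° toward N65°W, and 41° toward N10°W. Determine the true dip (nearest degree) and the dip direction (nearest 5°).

The two traces are lines in the plane: v₁ = (sin 295°·cos 32°, cos 295°·cos 32°, −sin 32°), v₂ = (sin 350°·cos 41°, cos 350°·cos 41°, −sin 41°).
The plane normal is n = v₁ × v₂ ∝ (-0.159, 0.435, 0.524).
Dip δ = arctan(|n_h|/n_z) = arctan(0.463/0.524) = 41.4°.
Dip direction = atan2(-0.159, 0.435) = 340° (azimuth of n's horizontal projection).

true dip 41°, dip direction 340°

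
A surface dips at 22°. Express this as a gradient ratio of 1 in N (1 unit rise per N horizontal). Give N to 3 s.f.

1 : N means tan θ = 1/N, so N = 1/tan 22° = 1/0.4040

1 in 2.48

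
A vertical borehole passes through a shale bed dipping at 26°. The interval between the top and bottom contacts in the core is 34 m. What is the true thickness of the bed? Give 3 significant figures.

30.6 m

True thickness t = h · cos(dip) = 34 × cos 26°
t = 34 × 0.8988 = 30.559 m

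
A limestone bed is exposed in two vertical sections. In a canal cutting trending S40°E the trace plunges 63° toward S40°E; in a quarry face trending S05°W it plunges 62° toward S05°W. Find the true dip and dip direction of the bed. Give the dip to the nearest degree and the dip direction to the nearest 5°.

Each apparent-dip line lies in the plane. As unit vectors (x east, y north, z up), v₁ plunges 63°→S40°E and v₂ plunges 62°→S05°W.
Cross product v₁ × v₂ gives the pole to the plane: n ∝ (0.110, -0.294, 0.151).
Dip δ = arctan(|n_h|/n_z) = arctan(0.314/0.151) = 64.4°.
Dip direction = azimuth of (n_x, n_y) = atan2(0.110, -0.294) = 160°.

true dip 64°, dip direction 160°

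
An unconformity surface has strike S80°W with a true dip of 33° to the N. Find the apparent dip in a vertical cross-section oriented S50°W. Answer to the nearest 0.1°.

18.0°

Angle between strike (S80°W) and section (S50°W): β = 30°.
tan α = tan 33° × sin 30° = 0.6494 × 0.5000 = 0.3247
α = arctan(0.3247) = 17.99°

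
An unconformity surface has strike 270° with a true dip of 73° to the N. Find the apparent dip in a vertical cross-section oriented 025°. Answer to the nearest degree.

71°

The section lies 65° from the strike.
tan α = tan 73° × sin 65° = 3.2709 × 0.9063 = 2.9644
α = arctan(2.9644) = 71.36°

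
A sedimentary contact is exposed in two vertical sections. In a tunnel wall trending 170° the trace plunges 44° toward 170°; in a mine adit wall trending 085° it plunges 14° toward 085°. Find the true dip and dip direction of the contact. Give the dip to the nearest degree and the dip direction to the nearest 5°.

true dip 44°, dip direction 160°

The two traces are lines in the plane: v₁ = (sin 170°·cos 44°, cos 170°·cos 44°, −sin 44°), v₂ = (sin 85°·cos 14°, cos 85°·cos 14°, −sin 14°).
The plane normal is n = v₁ × v₂ ∝ (0.230, -0.641, 0.695).
True dip = arccos(n_z / |n|) = arccos(0.7143) = 44.4°.
Dip direction = atan2(0.230, -0.641) = 160° (azimuth of n's horizontal projection).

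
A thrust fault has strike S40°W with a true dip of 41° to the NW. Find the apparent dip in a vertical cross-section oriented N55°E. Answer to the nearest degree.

Angle between strike (S40°W) and section (N55°E): β = 15°.
tan(apparent dip) = tan 41° · sin 15° = 0.2250
apparent dip = arctan 0.2250 = 12.68°

13°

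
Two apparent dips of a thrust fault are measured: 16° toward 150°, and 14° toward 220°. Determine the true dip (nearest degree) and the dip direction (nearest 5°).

Represent each trace as a vector plunging at its apparent dip toward its trend (east-north-up frame): v₁ = (0.481, -0.832, -0.276), v₂ = (-0.624, -0.743, -0.242).
n = v₁ × v₂ = (0.003, -0.288, 0.876) (taken with n_z > 0).
Dip δ = arctan(|n_h|/n_z) = arctan(0.288/0.876) = 18.2°.
Dip direction = atan2(0.003, -0.288) = 179° (azimuth of n's horizontal projection).

true dip 18°, dip direction 180°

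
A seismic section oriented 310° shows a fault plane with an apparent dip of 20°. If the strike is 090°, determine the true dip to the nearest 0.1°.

β = acute angle between strike 090° and section 310° = 40°.
tan δ = tan α / sin β = tan 20° / sin 40° = 0.3640 / 0.6428 = 0.5662
δ = arctan(0.5662) = 29.52°

29.5°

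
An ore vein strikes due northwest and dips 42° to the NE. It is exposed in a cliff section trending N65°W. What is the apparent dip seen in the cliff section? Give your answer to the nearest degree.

17°

The strike is due northwest and the section trends N65°W; the acute angle between them is β = 20°.
tan α = tan 42° × sin 20° = 0.9004 × 0.3420 = 0.3080
α = arctan(0.3080) = 17.12°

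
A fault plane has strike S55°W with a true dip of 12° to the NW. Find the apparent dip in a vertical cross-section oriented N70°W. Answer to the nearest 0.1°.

9.9°

The section lies 55° from the strike.
tan α = tan 12° × sin 55° = 0.2126 × 0.8192 = 0.1741
apparent dip = arctan 0.1741 = 9.88°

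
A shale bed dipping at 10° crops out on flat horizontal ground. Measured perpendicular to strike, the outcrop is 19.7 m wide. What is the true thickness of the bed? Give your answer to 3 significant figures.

True thickness t = w · sin(dip) = 19.7 × sin 10°
t = 19.7 × 0.1736 = 3.421 m

3.42 m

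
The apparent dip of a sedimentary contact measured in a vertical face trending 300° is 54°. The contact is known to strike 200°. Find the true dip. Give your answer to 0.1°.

β = acute angle between strike 200° and section 300° = 80°.
tan(true dip) = tan 54° / sin 80° = 1.3976
true dip = arctan 1.3976 = 54.42°

54.4°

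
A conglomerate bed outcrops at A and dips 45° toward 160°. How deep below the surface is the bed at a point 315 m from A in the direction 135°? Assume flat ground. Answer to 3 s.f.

285 m

The hole lies 25° from the dip direction, so the down-dip offset is 315 × cos 25° = 285.49 m.
Depth = down-dip offset × tan(dip) = 285.49 × tan 45° = 285.49 × 1.0000
Depth = 285.49 m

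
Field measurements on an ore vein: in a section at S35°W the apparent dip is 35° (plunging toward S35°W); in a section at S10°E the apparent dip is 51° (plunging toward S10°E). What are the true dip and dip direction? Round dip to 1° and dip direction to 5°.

true dip 52°, dip direction 160°

Represent each trace as a vector plunging at its apparent dip toward its trend (east-north-up frame): v₁ = (-0.470, -0.671, -0.574), v₂ = (0.109, -0.620, -0.777).
n = v₁ × v₂ = (0.166, -0.428, 0.365) (taken with n_z > 0).
tan δ = √(n_x²+n_y²)/n_z = 0.459/0.365, so δ = 51.5°.
The horizontal component of n points toward azimuth atan2(n_x, n_y) = 159°, the dip direction.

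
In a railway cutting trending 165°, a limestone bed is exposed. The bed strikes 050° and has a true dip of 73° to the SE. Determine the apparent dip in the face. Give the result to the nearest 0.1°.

71.4°

The section lies 65° from the strike.
tan(apparent dip) = tan 73° · sin 65° = 2.9644
α = arctan(2.9644) = 71.36°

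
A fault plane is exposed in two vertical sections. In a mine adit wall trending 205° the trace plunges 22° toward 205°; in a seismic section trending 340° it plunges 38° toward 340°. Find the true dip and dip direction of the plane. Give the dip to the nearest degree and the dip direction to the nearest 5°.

The two traces are lines in the plane: v₁ = (sin 205°·cos 22°, cos 205°·cos 22°, −sin 22°), v₂ = (sin 340°·cos 38°, cos 340°·cos 38°, −sin 38°).
n = v₁ × v₂ = (-0.795, 0.140, 0.517) (taken with n_z > 0).
True dip = arccos(n_z / |n|) = arccos(0.5392) = 57.4°.
Dip direction = atan2(-0.795, 0.140) = 280° (azimuth of n's horizontal projection).

true dip 57°, dip direction 280°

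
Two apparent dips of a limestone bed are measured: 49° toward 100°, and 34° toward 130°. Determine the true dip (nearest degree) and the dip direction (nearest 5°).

The two traces are lines in the plane: v₁ = (sin 100°·cos 49°, cos 100°·cos 49°, −sin 49°), v₂ = (sin 130°·cos 34°, cos 130°·cos 34°, −sin 34°).
The plane normal is n = v₁ × v₂ ∝ (0.338, 0.118, 0.272).
Dip δ = arctan(|n_h|/n_z) = arctan(0.358/0.272) = 52.8°.
The horizontal component of n points toward azimuth atan2(n_x, n_y) = 71°, the dip direction.

true dip 53°, dip direction 070°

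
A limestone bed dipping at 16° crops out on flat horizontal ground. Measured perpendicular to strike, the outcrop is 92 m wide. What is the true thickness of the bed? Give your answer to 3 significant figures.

True thickness t = w · sin(dip) = 92 × sin 16°
t = 92 × 0.2756 = 25.359 m

25.4 m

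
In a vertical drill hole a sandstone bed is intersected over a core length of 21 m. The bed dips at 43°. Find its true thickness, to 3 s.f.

True thickness t = h · cos(dip) = 21 × cos 43°
t = 21 × 0.7314 = 15.358 m

15.4 m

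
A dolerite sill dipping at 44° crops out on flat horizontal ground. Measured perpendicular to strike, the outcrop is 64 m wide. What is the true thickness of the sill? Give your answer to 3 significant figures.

44.5 m

True thickness t = w · sin(dip) = 64 × sin 44°
t = 64 × 0.6947 = 44.458 m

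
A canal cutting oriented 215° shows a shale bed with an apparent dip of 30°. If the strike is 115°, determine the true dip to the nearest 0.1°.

The section is 80° from the strike.
tan δ = tan α / sin β = tan 30° / sin 80° = 0.5774 / 0.9848 = 0.5863
true dip = arctan 0.5863 = 30.38°

30.4°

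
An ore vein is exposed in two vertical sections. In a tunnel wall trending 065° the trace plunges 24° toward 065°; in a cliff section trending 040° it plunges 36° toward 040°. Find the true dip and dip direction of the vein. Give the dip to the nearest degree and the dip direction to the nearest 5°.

Each apparent-dip line lies in the plane. As unit vectors (x east, y north, z up), v₁ plunges 24°→065° and v₂ plunges 36°→040°.
n = v₁ × v₂ = (0.025, 0.275, 0.312) (taken with n_z > 0).
True dip = arccos(n_z / |n|) = arccos(0.7490) = 41.5°.
The horizontal component of n points toward azimuth atan2(n_x, n_y) = 5°, the dip direction.

true dip 41°, dip direction 005°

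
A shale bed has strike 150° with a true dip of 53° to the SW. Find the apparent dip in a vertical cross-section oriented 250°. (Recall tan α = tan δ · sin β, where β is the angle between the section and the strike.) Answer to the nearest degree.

The strike is 150° and the section trends 250°; the acute angle between them is β = 80°.
tan(apparent dip) = tan 53° · sin 80° = 1.3069
apparent dip = arctan 1.3069 = 52.58°

53°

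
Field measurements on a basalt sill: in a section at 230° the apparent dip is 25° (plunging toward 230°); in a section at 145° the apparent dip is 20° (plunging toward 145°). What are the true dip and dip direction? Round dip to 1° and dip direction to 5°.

true dip 30°, dip direction 195°

Represent each trace as a vector plunging at its apparent dip toward its trend (east-north-up frame): v₁ = (-0.694, -0.583, -0.423), v₂ = (0.539, -0.770, -0.342).
n = v₁ × v₂ = (-0.126, -0.465, 0.848) (taken with n_z > 0).
tan δ = √(n_x²+n_y²)/n_z = 0.482/0.848, so δ = 29.6°.
The horizontal component of n points toward azimuth atan2(n_x, n_y) = 195°, the dip direction.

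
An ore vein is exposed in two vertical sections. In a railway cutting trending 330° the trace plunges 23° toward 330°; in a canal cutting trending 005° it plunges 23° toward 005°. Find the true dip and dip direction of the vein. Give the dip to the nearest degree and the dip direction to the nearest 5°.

true dip 24°, dip direction 350°

Each apparent-dip line lies in the plane. As unit vectors (x east, y north, z up), v₁ plunges 23°→330° and v₂ plunges 23°→005°.
The plane normal is n = v₁ × v₂ ∝ (-0.047, 0.211, 0.486).
True dip = arccos(n_z / |n|) = arccos(0.9136) = 24.0°.
Dip direction = azimuth of (n_x, n_y) = atan2(-0.047, 0.211) = 348°.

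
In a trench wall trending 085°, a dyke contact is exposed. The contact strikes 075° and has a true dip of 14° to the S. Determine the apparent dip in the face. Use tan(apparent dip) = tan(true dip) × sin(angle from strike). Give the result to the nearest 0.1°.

2.5°

The section lies 10° from the strike.
tan(apparent dip) = tan 14° · sin 10° = 0.0433
apparent dip = arctan 0.0433 = 2.48°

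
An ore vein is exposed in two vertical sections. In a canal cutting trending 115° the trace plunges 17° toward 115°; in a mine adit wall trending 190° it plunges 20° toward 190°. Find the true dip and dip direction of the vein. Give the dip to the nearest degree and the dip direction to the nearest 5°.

true dip 23°, dip direction 160°

Each apparent-dip line lies in the plane. As unit vectors (x east, y north, z up), v₁ plunges 17°→115° and v₂ plunges 20°→190°.
n = v₁ × v₂ = (0.132, -0.344, 0.868) (taken with n_z > 0).
Dip δ = arctan(|n_h|/n_z) = arctan(0.369/0.868) = 23.0°.
Dip direction = atan2(0.132, -0.344) = 159° (azimuth of n's horizontal projection).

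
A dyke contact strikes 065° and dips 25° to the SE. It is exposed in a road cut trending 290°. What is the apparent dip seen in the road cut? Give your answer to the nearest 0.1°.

18.2°

Angle between strike (065°) and section (290°): β = 45°.
tan(apparent dip) = tan 25° · sin 45° = 0.3297
apparent dip = arctan 0.3297 = 18.25°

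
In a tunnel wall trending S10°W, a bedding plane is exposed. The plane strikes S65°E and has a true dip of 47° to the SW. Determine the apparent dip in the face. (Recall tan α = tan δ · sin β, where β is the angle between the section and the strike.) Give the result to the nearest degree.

Angle between strike (S65°E) and section (S10°W): β = 75°.
tan(apparent dip) = tan 47° · sin 75° = 1.0358
apparent dip = arctan 1.0358 = 46.01°

46°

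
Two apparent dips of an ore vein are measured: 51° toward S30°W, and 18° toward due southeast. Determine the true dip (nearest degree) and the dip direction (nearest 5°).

true dip 51°, dip direction 210°

Represent each trace as a vector plunging at its apparent dip toward its trend (east-north-up frame): v₁ = (-0.315, -0.545, -0.777), v₂ = (0.672, -0.672, -0.309).
The plane normal is n = v₁ × v₂ ∝ (-0.354, -0.620, 0.578).
Dip δ = arctan(|n_h|/n_z) = arctan(0.714/0.578) = 51.0°.
Dip direction = atan2(-0.354, -0.620) = 210° (azimuth of n's horizontal projection).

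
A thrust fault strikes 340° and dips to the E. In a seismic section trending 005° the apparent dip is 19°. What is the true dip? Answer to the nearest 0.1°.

39.2°

β = acute angle between strike 340° and section 005° = 25°.
tan(true dip) = tan 19° / sin 25° = 0.8147
true dip = arctan 0.8147 = 39.17°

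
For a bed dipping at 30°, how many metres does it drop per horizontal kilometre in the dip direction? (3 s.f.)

drop per km = 1000 × tan 30° = 1000 × 0.5774

577 m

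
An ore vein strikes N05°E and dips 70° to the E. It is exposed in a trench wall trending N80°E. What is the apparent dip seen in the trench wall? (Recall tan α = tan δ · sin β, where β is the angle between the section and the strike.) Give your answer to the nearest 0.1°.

Angle between strike (N05°E) and section (N80°E): β = 75°.
tan(apparent dip) = tan 70° · sin 75° = 2.6539
apparent dip = arctan 2.6539 = 69.35°

69.4°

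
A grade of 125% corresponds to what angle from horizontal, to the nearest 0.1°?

51.3°

tan θ = 125/100 = 1.2500
θ = arctan(1.2500) = 51.34°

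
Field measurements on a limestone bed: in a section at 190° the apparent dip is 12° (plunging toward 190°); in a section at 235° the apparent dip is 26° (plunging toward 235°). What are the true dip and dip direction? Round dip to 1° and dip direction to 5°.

The two traces are lines in the plane: v₁ = (sin 190°·cos 12°, cos 190°·cos 12°, −sin 12°), v₂ = (sin 235°·cos 26°, cos 235°·cos 26°, −sin 26°).
n = v₁ × v₂ = (-0.315, -0.079, 0.622) (taken with n_z > 0).
True dip = arccos(n_z / |n|) = arccos(0.8863) = 27.6°.
The horizontal component of n points toward azimuth atan2(n_x, n_y) = 256°, the dip direction.

true dip 28°, dip direction 255°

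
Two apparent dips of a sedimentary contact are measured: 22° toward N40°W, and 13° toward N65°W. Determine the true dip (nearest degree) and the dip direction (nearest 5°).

true dip 27°, dip direction 000°

Represent each trace as a vector plunging at its apparent dip toward its trend (east-north-up frame): v₁ = (-0.596, 0.710, -0.375), v₂ = (-0.883, 0.412, -0.225).
The plane normal is n = v₁ × v₂ ∝ (-0.006, 0.197, 0.382).
tan δ = √(n_x²+n_y²)/n_z = 0.197/0.382, so δ = 27.3°.
Dip direction = atan2(-0.006, 0.197) = 358° (azimuth of n's horizontal projection).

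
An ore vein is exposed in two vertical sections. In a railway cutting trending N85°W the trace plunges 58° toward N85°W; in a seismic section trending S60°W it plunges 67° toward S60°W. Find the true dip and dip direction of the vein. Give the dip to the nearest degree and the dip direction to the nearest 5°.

Represent each trace as a vector plunging at its apparent dip toward its trend (east-north-up frame): v₁ = (-0.528, 0.046, -0.848), v₂ = (-0.338, -0.195, -0.921).
n = v₁ × v₂ = (-0.208, -0.199, 0.119) (taken with n_z > 0).
True dip = arccos(n_z / |n|) = arccos(0.3812) = 67.6°.
The horizontal component of n points toward azimuth atan2(n_x, n_y) = 226°, the dip direction.

true dip 68°, dip direction 225°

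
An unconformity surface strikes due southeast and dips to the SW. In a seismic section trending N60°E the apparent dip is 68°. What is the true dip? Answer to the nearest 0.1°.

β = acute angle between strike due southeast and section N60°E = 75°.
tan(true dip) = tan 68° / sin 75° = 2.5624
true dip = arctan 2.5624 = 68.68°

68.7°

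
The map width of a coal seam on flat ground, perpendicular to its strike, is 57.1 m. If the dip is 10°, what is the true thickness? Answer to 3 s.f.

9.92 m

True thickness t = w · sin(dip) = 57.1 × sin 10°
t = 57.1 × 0.1736 = 9.915 m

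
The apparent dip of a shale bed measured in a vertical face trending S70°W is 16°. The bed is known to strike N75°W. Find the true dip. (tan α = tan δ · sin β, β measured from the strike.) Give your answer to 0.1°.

The section is 35° from the strike.
tan(true dip) = tan 16° / sin 35° = 0.4999
δ = arctan(0.4999) = 26.56°

26.6°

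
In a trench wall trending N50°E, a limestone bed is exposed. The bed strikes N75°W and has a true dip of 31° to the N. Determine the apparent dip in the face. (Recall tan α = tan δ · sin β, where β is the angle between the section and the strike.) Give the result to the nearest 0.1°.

26.2°

The section lies 55° from the strike.
tan α = tan 31° × sin 55° = 0.6009 × 0.8192 = 0.4922
α = arctan(0.4922) = 26.21°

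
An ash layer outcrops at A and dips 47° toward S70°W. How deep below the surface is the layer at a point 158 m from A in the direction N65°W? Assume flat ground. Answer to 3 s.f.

The hole lies 45° from the dip direction, so the down-dip offset is 158 × cos 45° = 111.72 m.
Depth = down-dip offset × tan(dip) = 111.72 × tan 47° = 111.72 × 1.0724
Depth = 119.81 m

120 m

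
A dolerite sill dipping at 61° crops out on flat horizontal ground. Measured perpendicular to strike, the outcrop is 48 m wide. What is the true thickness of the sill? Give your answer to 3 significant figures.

True thickness t = w · sin(dip) = 48 × sin 61°
t = 48 × 0.8746 = 41.982 m

42.0 m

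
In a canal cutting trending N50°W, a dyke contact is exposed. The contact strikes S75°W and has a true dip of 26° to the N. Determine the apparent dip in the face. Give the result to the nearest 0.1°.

21.8°

The strike is S75°W and the section trends N50°W; the acute angle between them is β = 55°.
tan α = tan 26° × sin 55° = 0.4877 × 0.8192 = 0.3995
apparent dip = arctan 0.3995 = 21.78°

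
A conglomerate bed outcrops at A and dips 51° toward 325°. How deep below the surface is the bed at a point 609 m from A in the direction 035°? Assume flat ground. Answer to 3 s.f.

257 m

The hole lies 70° from the dip direction, so the down-dip offset is 609 × cos 70° = 208.29 m.
Depth = down-dip offset × tan(dip) = 208.29 × tan 51° = 208.29 × 1.2349
Depth = 257.22 m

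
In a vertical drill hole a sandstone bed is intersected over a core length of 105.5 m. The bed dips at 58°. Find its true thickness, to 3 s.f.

True thickness t = h · cos(dip) = 105.5 × cos 58°
t = 105.5 × 0.5299 = 55.906 m

55.9 m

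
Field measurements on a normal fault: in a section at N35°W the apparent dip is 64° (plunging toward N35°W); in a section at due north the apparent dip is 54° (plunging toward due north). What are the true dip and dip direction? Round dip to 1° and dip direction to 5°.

true dip 65°, dip direction 310°

Represent each trace as a vector plunging at its apparent dip toward its trend (east-north-up frame): v₁ = (-0.251, 0.359, -0.899), v₂ = (0.000, 0.588, -0.809).
Cross product v₁ × v₂ gives the pole to the plane: n ∝ (-0.238, 0.203, 0.148).
tan δ = √(n_x²+n_y²)/n_z = 0.313/0.148, so δ = 64.7°.
Dip direction = atan2(-0.238, 0.203) = 311° (azimuth of n's horizontal projection).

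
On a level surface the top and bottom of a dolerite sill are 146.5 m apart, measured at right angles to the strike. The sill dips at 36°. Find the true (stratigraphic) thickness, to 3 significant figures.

86.1 m

True thickness t = w · sin(dip) = 146.5 × sin 36°
t = 146.5 × 0.5878 = 86.111 m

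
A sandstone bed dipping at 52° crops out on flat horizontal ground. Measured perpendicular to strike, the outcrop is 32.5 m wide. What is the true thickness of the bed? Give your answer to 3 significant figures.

25.6 m

True thickness t = w · sin(dip) = 32.5 × sin 52°
t = 32.5 × 0.7880 = 25.610 m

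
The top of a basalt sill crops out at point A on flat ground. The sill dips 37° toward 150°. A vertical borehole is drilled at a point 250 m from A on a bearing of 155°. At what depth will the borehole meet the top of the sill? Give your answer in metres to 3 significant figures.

188 m

The hole lies 5° from the dip direction, so the down-dip offset is 250 × cos 5° = 249.05 m.
Depth = down-dip offset × tan(dip) = 249.05 × tan 37° = 249.05 × 0.7536
Depth = 187.67 m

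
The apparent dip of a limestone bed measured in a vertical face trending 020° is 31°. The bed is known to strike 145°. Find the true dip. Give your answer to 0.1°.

The section is 55° from the strike.
tan δ = tan α / sin β = tan 31° / sin 55° = 0.6009 / 0.8192 = 0.7335
δ = arctan(0.7335) = 36.26°

36.3°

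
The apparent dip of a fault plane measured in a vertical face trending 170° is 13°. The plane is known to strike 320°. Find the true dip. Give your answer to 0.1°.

β = acute angle between strike 320° and section 170° = 30°.
tan(true dip) = tan 13° / sin 30° = 0.4617
true dip = arctan 0.4617 = 24.78°

24.8°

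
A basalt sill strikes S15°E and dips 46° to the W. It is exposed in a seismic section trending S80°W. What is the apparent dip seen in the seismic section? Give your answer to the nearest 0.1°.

The section lies 85° from the strike.
tan α = tan 46° × sin 85° = 1.0355 × 0.9962 = 1.0316
apparent dip = arctan 1.0316 = 45.89°

45.9°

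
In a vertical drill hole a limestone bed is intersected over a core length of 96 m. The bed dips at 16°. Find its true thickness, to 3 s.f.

92.3 m

True thickness t = h · cos(dip) = 96 × cos 16°
t = 96 × 0.9613 = 92.281 m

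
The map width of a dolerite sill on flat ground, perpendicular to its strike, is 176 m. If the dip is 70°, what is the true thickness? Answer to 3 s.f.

True thickness t = w · sin(dip) = 176 × sin 70°
t = 176 × 0.9397 = 165.386 m

165 m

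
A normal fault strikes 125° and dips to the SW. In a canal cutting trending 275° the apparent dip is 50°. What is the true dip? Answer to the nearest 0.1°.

67.2°

β = acute angle between strike 125° and section 275° = 30°.
tan δ = tan α / sin β = tan 50° / sin 30° = 1.1918 / 0.5000 = 2.3835
δ = arctan(2.3835) = 67.24°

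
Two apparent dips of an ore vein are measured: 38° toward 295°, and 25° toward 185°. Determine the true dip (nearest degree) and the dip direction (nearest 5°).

true dip 48°, dip direction 250°

Represent each trace as a vector plunging at its apparent dip toward its trend (east-north-up frame): v₁ = (-0.714, 0.333, -0.616), v₂ = (-0.079, -0.903, -0.423).
n = v₁ × v₂ = (-0.697, -0.253, 0.671) (taken with n_z > 0).
True dip = arccos(n_z / |n|) = arccos(0.6712) = 47.8°.
The horizontal component of n points toward azimuth atan2(n_x, n_y) = 250°, the dip direction.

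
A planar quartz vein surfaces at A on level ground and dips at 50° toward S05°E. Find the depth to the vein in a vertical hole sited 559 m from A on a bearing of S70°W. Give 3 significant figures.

172 m

The hole lies 75° from the dip direction, so the down-dip offset is 559 × cos 75° = 144.68 m.
Depth = down-dip offset × tan(dip) = 144.68 × tan 50° = 144.68 × 1.1918
Depth = 172.42 m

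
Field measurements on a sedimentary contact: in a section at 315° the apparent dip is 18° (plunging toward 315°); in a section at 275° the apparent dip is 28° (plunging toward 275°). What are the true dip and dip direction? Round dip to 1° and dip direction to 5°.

Each apparent-dip line lies in the plane. As unit vectors (x east, y north, z up), v₁ plunges 18°→315° and v₂ plunges 28°→275°.
Cross product v₁ × v₂ gives the pole to the plane: n ∝ (-0.292, -0.044, 0.540).
True dip = arccos(n_z / |n|) = arccos(0.8773) = 28.7°.
Dip direction = atan2(-0.292, -0.044) = 261° (azimuth of n's horizontal projection).

true dip 29°, dip direction 260°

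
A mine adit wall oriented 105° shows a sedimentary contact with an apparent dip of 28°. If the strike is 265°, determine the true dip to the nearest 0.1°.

57.2°

β = acute angle between strike 265° and section 105° = 20°.
tan δ = tan α / sin β = tan 28° / sin 20° = 0.5317 / 0.3420 = 1.5546
δ = arctan(1.5546) = 57.25°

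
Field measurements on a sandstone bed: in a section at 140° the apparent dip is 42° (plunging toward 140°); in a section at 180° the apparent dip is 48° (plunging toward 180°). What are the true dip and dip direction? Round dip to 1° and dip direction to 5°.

The two traces are lines in the plane: v₁ = (sin 140°·cos 42°, cos 140°·cos 42°, −sin 42°), v₂ = (sin 180°·cos 48°, cos 180°·cos 48°, −sin 48°).
The plane normal is n = v₁ × v₂ ∝ (0.025, -0.355, 0.320).
tan δ = √(n_x²+n_y²)/n_z = 0.356/0.320, so δ = 48.1°.
Dip direction = atan2(0.025, -0.355) = 176° (azimuth of n's horizontal projection).

true dip 48°, dip direction 175°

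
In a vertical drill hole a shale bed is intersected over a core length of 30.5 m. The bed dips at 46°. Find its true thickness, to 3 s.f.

21.2 m

True thickness t = h · cos(dip) = 30.5 × cos 46°
t = 30.5 × 0.6947 = 21.187 m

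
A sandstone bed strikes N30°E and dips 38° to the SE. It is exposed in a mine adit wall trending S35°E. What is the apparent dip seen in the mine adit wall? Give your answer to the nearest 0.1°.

35.3°

The strike is N30°E and the section trends S35°E; the acute angle between them is β = 65°.
tan(apparent dip) = tan 38° · sin 65° = 0.7081
apparent dip = arctan 0.7081 = 35.30°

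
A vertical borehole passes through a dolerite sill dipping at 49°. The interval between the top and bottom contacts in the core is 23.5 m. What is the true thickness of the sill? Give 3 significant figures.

True thickness t = h · cos(dip) = 23.5 × cos 49°
t = 23.5 × 0.6561 = 15.417 m

15.4 m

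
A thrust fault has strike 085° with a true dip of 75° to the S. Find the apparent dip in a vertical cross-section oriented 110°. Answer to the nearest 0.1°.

The section lies 25° from the strike.
tan(apparent dip) = tan 75° · sin 25° = 1.5772
apparent dip = arctan 1.5772 = 57.62°

57.6°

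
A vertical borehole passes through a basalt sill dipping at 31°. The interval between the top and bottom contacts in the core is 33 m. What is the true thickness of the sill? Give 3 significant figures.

True thickness t = h · cos(dip) = 33 × cos 31°
t = 33 × 0.8572 = 28.287 m

28.3 m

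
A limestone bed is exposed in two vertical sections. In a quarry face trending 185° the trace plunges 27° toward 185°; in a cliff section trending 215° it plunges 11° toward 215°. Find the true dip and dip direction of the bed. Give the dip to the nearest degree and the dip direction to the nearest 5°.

true dip 35°, dip direction 140°

The two traces are lines in the plane: v₁ = (sin 185°·cos 27°, cos 185°·cos 27°, −sin 27°), v₂ = (sin 215°·cos 11°, cos 215°·cos 11°, −sin 11°).
n = v₁ × v₂ = (0.196, -0.241, 0.437) (taken with n_z > 0).
tan δ = √(n_x²+n_y²)/n_z = 0.310/0.437, so δ = 35.4°.
The horizontal component of n points toward azimuth atan2(n_x, n_y) = 141°, the dip direction.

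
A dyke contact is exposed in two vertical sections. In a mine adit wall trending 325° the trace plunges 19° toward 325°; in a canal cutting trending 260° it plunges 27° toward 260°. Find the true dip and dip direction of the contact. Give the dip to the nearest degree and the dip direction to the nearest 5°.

true dip 28°, dip direction 275°

Represent each trace as a vector plunging at its apparent dip toward its trend (east-north-up frame): v₁ = (-0.542, 0.775, -0.326), v₂ = (-0.877, -0.155, -0.454).
Cross product v₁ × v₂ gives the pole to the plane: n ∝ (-0.402, 0.039, 0.764).
Dip δ = arctan(|n_h|/n_z) = arctan(0.404/0.764) = 27.9°.
Dip direction = atan2(-0.402, 0.039) = 276° (azimuth of n's horizontal projection).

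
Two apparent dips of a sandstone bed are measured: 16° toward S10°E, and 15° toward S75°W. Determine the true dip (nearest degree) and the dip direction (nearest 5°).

true dip 21°, dip direction 210°

Each apparent-dip line lies in the plane. As unit vectors (x east, y north, z up), v₁ plunges 16°→S10°E and v₂ plunges 15°→S75°W.
The plane normal is n = v₁ × v₂ ∝ (-0.176, -0.300, 0.925).
Dip δ = arctan(|n_h|/n_z) = arctan(0.348/0.925) = 20.6°.
The horizontal component of n points toward azimuth atan2(n_x, n_y) = 210°, the dip direction.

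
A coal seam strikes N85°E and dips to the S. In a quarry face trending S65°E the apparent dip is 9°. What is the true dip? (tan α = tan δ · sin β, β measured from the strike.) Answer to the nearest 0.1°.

β = acute angle between strike N85°E and section S65°E = 30°.
tan δ = tan α / sin β = tan 9° / sin 30° = 0.1584 / 0.5000 = 0.3168
δ = arctan(0.3168) = 17.58°

17.6°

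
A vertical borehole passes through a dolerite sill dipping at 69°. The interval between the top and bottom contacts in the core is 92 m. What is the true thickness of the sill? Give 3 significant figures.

33.0 m

True thickness t = h · cos(dip) = 92 × cos 69°
t = 92 × 0.3584 = 32.970 m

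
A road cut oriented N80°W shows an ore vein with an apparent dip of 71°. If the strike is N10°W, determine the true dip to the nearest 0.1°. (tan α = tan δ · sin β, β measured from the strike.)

72.1°

The section is 70° from the strike.
tan(true dip) = tan 71° / sin 70° = 3.0906
δ = arctan(3.0906) = 72.07°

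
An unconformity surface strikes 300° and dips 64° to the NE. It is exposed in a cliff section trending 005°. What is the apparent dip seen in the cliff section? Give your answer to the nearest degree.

Angle between strike (300°) and section (005°): β = 65°.
tan α = tan 64° × sin 65° = 2.0503 × 0.9063 = 1.8582
α = arctan(1.8582) = 61.71°

62°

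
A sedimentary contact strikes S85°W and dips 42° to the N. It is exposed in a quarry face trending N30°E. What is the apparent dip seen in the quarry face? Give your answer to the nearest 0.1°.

Angle between strike (S85°W) and section (N30°E): β = 55°.
tan α = tan 42° × sin 55° = 0.9004 × 0.8192 = 0.7376
α = arctan(0.7376) = 36.41°

36.4°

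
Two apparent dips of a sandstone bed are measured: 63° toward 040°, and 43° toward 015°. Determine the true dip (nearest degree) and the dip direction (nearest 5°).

Represent each trace as a vector plunging at its apparent dip toward its trend (east-north-up frame): v₁ = (0.292, 0.348, -0.891), v₂ = (0.189, 0.706, -0.682).
The plane normal is n = v₁ × v₂ ∝ (0.392, 0.030, 0.140).
True dip = arccos(n_z / |n|) = arccos(0.3359) = 70.4°.
The horizontal component of n points toward azimuth atan2(n_x, n_y) = 86°, the dip direction.

true dip 70°, dip direction 085°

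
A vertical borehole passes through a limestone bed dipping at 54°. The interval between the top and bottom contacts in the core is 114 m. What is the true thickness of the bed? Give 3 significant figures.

67.0 m

True thickness t = h · cos(dip) = 114 × cos 54°
t = 114 × 0.5878 = 67.008 m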